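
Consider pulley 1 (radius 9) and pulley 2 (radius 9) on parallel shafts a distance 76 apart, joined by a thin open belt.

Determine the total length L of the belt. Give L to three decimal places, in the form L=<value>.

open belt: β = asin((r2−r1)/C) = asin(0/76) = 0.0000°
wrap1 = π − 2β = 180.0000°
wrap2 = π + 2β = 180.0000°
tangent length = C·cosβ = 76.0000
L = r1·wrap1 + r2·wrap2 + 2·C·cosβ = 9·3.1416 + 9·3.1416 + 2·76.0000 = 208.5487

L=208.549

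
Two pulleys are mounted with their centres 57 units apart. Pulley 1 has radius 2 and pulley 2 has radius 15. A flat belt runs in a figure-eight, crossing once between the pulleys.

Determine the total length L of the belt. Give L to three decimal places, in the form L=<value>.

L=172.516

crossed belt: β = asin((r1+r2)/C) = asin(17/57) = 17.3523°
wrap1 = wrap2 = π + 2β = 214.7045°
tangent length = C·cosβ = 54.4059
L = (r1+r2)·wrap + 2·C·cosβ = 17·3.7473 + 2·54.4059 = 172.5159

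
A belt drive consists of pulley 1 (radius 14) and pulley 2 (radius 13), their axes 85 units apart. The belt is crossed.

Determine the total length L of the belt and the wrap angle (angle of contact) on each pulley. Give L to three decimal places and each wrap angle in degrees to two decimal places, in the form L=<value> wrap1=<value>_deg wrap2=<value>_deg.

crossed belt: β = asin((r1+r2)/C) = asin(27/85) = 18.5207°
wrap1 = wrap2 = π + 2β = 217.0414°
tangent length = C·cosβ = 80.5978
L = (r1+r2)·wrap + 2·C·cosβ = 27·3.7881 + 2·80.5978 = 263.4739

L=263.474 wrap1=217.04_deg wrap2=217.04_deg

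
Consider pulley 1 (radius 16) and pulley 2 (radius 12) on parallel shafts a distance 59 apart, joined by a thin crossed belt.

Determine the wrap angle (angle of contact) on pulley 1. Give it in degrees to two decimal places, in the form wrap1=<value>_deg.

crossed belt: β = asin((r1+r2)/C) = asin(28/59) = 28.3318°
wrap1 = wrap2 = π + 2β = 236.6635°

wrap1=236.66_deg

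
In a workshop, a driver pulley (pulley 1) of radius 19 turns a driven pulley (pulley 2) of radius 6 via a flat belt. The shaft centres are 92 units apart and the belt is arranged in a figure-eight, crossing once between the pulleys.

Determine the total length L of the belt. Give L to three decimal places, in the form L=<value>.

crossed belt: β = asin((r1+r2)/C) = asin(25/92) = 15.7678°
wrap1 = wrap2 = π + 2β = 211.5356°
tangent length = C·cosβ = 88.5381
L = (r1+r2)·wrap + 2·C·cosβ = 25·3.6920 + 2·88.5381 = 269.3761

L=269.376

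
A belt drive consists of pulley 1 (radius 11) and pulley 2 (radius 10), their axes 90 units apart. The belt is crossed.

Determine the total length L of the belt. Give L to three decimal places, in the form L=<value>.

crossed belt: β = asin((r1+r2)/C) = asin(21/90) = 13.4934°
wrap1 = wrap2 = π + 2β = 206.9868°
tangent length = C·cosβ = 87.5157
L = (r1+r2)·wrap + 2·C·cosβ = 21·3.6126 + 2·87.5157 = 250.8960

L=250.896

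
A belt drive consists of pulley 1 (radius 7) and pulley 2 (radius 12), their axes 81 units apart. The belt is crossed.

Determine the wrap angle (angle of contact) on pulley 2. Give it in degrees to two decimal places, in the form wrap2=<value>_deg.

wrap2=207.13_deg

crossed belt: β = asin((r1+r2)/C) = asin(19/81) = 13.5662°
wrap1 = wrap2 = π + 2β = 207.1323°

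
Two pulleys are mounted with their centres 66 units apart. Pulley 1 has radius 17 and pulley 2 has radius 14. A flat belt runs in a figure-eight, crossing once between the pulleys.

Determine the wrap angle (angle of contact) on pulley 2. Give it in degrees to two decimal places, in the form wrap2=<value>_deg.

wrap2=236.03_deg

crossed belt: β = asin((r1+r2)/C) = asin(31/66) = 28.0146°
wrap1 = wrap2 = π + 2β = 236.0293°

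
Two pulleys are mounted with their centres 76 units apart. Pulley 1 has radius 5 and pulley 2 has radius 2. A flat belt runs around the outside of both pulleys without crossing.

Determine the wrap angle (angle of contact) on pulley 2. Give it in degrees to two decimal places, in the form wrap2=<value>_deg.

wrap2=175.48_deg

open belt: β = asin((r2−r1)/C) = asin(-3/76) = -2.2623°
wrap1 = π − 2β = 184.5245°
wrap2 = π + 2β = 175.4755°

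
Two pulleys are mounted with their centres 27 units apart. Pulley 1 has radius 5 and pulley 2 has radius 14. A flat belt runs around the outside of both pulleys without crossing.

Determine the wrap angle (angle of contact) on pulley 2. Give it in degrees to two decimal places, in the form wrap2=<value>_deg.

wrap2=218.94_deg

open belt: β = asin((r2−r1)/C) = asin(9/27) = 19.4712°
wrap1 = π − 2β = 141.0576°
wrap2 = π + 2β = 218.9424°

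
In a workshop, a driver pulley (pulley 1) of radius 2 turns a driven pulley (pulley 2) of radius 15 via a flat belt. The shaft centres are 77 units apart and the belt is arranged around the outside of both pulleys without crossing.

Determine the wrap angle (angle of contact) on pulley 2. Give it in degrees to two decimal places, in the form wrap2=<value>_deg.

open belt: β = asin((r2−r1)/C) = asin(13/77) = 9.7199°
wrap1 = π − 2β = 160.5603°
wrap2 = π + 2β = 199.4397°

wrap2=199.44_deg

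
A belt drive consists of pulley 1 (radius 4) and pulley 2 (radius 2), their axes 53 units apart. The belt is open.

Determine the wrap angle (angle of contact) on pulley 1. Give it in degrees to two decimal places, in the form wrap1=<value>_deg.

open belt: β = asin((r2−r1)/C) = asin(-2/53) = -2.1626°
wrap1 = π − 2β = 184.3252°
wrap2 = π + 2β = 175.6748°

wrap1=184.33_deg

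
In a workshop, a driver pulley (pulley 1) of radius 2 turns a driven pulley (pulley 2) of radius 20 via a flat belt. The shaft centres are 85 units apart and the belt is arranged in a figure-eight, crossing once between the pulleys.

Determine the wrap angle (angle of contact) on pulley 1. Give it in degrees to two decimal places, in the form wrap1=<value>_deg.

wrap1=210.00_deg

crossed belt: β = asin((r1+r2)/C) = asin(22/85) = 15.0003°
wrap1 = wrap2 = π + 2β = 210.0005°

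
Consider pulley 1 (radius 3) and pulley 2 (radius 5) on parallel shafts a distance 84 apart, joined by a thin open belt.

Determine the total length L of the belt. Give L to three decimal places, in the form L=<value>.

open belt: β = asin((r2−r1)/C) = asin(2/84) = 1.3643°
wrap1 = π − 2β = 177.2714°
wrap2 = π + 2β = 182.7286°
tangent length = C·cosβ = 83.9762
L = r1·wrap1 + r2·wrap2 + 2·C·cosβ = 3·3.0940 + 5·3.1892 + 2·83.9762 = 193.1804

L=193.180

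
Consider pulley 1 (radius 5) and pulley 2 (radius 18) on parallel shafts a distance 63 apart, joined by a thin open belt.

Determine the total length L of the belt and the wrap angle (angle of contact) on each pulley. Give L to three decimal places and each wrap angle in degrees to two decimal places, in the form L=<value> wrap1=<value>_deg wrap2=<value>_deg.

L=200.949 wrap1=156.18_deg wrap2=203.82_deg

open belt: β = asin((r2−r1)/C) = asin(13/63) = 11.9085°
wrap1 = π − 2β = 156.1830°
wrap2 = π + 2β = 203.8170°
tangent length = C·cosβ = 61.6441
L = r1·wrap1 + r2·wrap2 + 2·C·cosβ = 5·2.7259 + 18·3.5573 + 2·61.6441 = 200.9488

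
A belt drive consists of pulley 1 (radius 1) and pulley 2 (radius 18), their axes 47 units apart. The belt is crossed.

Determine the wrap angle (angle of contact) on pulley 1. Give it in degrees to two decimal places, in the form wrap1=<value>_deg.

crossed belt: β = asin((r1+r2)/C) = asin(19/47) = 23.8445°
wrap1 = wrap2 = π + 2β = 227.6889°

wrap1=227.69_deg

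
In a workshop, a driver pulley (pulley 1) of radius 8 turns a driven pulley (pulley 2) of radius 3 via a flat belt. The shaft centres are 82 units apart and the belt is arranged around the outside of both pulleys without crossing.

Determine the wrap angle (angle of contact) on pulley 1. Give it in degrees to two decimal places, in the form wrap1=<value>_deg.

open belt: β = asin((r2−r1)/C) = asin(-5/82) = -3.4958°
wrap1 = π − 2β = 186.9916°
wrap2 = π + 2β = 173.0084°

wrap1=186.99_deg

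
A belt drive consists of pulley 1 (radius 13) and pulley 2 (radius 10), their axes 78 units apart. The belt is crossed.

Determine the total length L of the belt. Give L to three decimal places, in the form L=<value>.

L=235.089

crossed belt: β = asin((r1+r2)/C) = asin(23/78) = 17.1498°
wrap1 = wrap2 = π + 2β = 214.2997°
tangent length = C·cosβ = 74.5319
L = (r1+r2)·wrap + 2·C·cosβ = 23·3.7402 + 2·74.5319 = 235.0892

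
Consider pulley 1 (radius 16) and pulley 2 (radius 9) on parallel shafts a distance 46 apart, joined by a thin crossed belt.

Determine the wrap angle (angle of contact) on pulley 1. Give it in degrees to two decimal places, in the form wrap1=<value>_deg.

crossed belt: β = asin((r1+r2)/C) = asin(25/46) = 32.9207°
wrap1 = wrap2 = π + 2β = 245.8415°

wrap1=245.84_deg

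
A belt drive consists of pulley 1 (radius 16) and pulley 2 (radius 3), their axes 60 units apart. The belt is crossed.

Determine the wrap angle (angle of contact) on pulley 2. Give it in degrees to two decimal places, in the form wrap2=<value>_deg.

crossed belt: β = asin((r1+r2)/C) = asin(19/60) = 18.4615°
wrap1 = wrap2 = π + 2β = 216.9229°

wrap2=216.92_deg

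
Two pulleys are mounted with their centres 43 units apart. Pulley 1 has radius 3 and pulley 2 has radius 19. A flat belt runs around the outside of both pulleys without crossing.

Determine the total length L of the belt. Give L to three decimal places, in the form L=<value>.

L=161.140

open belt: β = asin((r2−r1)/C) = asin(16/43) = 21.8448°
wrap1 = π − 2β = 136.3105°
wrap2 = π + 2β = 223.6895°
tangent length = C·cosβ = 39.9124
L = r1·wrap1 + r2·wrap2 + 2·C·cosβ = 3·2.3791 + 19·3.9041 + 2·39.9124 = 161.1403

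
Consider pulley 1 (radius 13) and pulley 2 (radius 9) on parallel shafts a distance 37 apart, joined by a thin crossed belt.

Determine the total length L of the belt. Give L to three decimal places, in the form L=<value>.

L=156.630

crossed belt: β = asin((r1+r2)/C) = asin(22/37) = 36.4837°
wrap1 = wrap2 = π + 2β = 252.9675°
tangent length = C·cosβ = 29.7489
L = (r1+r2)·wrap + 2·C·cosβ = 22·4.4151 + 2·29.7489 = 156.6304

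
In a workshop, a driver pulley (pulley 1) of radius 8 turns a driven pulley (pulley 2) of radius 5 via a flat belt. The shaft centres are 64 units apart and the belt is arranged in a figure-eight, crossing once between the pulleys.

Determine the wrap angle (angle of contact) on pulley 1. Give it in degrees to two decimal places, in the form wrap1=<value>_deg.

crossed belt: β = asin((r1+r2)/C) = asin(13/64) = 11.7198°
wrap1 = wrap2 = π + 2β = 203.4395°

wrap1=203.44_deg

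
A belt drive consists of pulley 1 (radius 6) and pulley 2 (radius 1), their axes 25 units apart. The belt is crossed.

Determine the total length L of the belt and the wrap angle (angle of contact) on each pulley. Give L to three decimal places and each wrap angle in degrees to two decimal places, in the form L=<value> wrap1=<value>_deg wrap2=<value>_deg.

crossed belt: β = asin((r1+r2)/C) = asin(7/25) = 16.2602°
wrap1 = wrap2 = π + 2β = 212.5204°
tangent length = C·cosβ = 24.0000
L = (r1+r2)·wrap + 2·C·cosβ = 7·3.7092 + 2·24.0000 = 73.9643

L=73.964 wrap1=212.52_deg wrap2=212.52_deg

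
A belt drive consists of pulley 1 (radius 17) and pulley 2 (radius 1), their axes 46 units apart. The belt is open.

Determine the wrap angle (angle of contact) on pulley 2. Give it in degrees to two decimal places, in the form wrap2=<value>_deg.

wrap2=139.29_deg

open belt: β = asin((r2−r1)/C) = asin(-16/46) = -20.3544°
wrap1 = π − 2β = 220.7088°
wrap2 = π + 2β = 139.2912°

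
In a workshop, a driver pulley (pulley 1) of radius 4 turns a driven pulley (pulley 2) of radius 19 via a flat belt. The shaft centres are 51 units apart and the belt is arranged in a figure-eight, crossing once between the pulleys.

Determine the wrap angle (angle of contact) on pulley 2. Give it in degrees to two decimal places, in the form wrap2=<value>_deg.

wrap2=233.61_deg

crossed belt: β = asin((r1+r2)/C) = asin(23/51) = 26.8066°
wrap1 = wrap2 = π + 2β = 233.6132°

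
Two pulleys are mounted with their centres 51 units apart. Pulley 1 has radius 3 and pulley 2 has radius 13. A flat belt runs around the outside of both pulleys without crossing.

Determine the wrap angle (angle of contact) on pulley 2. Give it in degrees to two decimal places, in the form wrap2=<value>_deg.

wrap2=202.62_deg

open belt: β = asin((r2−r1)/C) = asin(10/51) = 11.3077°
wrap1 = π − 2β = 157.3845°
wrap2 = π + 2β = 202.6155°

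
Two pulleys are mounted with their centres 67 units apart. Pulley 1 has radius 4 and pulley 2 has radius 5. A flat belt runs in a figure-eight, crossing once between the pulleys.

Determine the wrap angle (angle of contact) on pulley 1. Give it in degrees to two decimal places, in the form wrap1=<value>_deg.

crossed belt: β = asin((r1+r2)/C) = asin(9/67) = 7.7198°
wrap1 = wrap2 = π + 2β = 195.4396°

wrap1=195.44_deg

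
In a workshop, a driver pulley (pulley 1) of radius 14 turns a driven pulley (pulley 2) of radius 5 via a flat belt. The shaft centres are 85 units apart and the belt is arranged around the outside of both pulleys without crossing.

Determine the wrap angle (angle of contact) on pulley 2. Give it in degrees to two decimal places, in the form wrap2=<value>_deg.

wrap2=167.84_deg

open belt: β = asin((r2−r1)/C) = asin(-9/85) = -6.0780°
wrap1 = π − 2β = 192.1560°
wrap2 = π + 2β = 167.8440°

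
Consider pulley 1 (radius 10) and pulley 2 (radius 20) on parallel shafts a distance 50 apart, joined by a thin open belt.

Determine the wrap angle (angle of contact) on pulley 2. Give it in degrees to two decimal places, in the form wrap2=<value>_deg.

wrap2=203.07_deg

open belt: β = asin((r2−r1)/C) = asin(10/50) = 11.5370°
wrap1 = π − 2β = 156.9261°
wrap2 = π + 2β = 203.0739°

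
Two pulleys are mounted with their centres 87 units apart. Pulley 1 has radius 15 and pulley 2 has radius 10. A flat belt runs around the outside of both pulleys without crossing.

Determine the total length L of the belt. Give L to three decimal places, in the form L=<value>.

open belt: β = asin((r2−r1)/C) = asin(-5/87) = -3.2947°
wrap1 = π − 2β = 186.5894°
wrap2 = π + 2β = 173.4106°
tangent length = C·cosβ = 86.8562
L = r1·wrap1 + r2·wrap2 + 2·C·cosβ = 15·3.2566 + 10·3.0266 + 2·86.8562 = 252.8273

L=252.827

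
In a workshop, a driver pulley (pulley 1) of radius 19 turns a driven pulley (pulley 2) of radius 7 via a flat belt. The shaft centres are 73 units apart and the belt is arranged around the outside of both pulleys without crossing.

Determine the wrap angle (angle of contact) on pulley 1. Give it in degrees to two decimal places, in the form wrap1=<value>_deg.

open belt: β = asin((r2−r1)/C) = asin(-12/73) = -9.4614°
wrap1 = π − 2β = 198.9229°
wrap2 = π + 2β = 161.0771°

wrap1=198.92_deg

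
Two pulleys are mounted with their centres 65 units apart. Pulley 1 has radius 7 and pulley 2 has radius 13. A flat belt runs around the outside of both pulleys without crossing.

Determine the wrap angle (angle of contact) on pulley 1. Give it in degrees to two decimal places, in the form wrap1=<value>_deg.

open belt: β = asin((r2−r1)/C) = asin(6/65) = 5.2964°
wrap1 = π − 2β = 169.4072°
wrap2 = π + 2β = 190.5928°

wrap1=169.41_deg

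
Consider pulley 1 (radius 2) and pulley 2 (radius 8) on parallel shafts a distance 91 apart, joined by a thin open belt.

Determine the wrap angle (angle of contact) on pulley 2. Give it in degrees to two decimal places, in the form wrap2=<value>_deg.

wrap2=187.56_deg

open belt: β = asin((r2−r1)/C) = asin(6/91) = 3.7805°
wrap1 = π − 2β = 172.4390°
wrap2 = π + 2β = 187.5610°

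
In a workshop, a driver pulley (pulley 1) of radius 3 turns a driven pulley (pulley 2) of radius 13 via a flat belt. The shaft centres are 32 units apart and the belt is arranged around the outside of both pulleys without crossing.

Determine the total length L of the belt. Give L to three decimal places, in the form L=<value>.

open belt: β = asin((r2−r1)/C) = asin(10/32) = 18.2100°
wrap1 = π − 2β = 143.5801°
wrap2 = π + 2β = 216.4199°
tangent length = C·cosβ = 30.3974
L = r1·wrap1 + r2·wrap2 + 2·C·cosβ = 3·2.5059 + 13·3.7772 + 2·30.3974 = 117.4167

L=117.417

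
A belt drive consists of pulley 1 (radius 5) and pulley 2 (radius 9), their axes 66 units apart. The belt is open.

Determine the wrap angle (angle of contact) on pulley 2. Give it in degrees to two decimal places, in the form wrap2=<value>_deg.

wrap2=186.95_deg

open belt: β = asin((r2−r1)/C) = asin(4/66) = 3.4746°
wrap1 = π − 2β = 173.0508°
wrap2 = π + 2β = 186.9492°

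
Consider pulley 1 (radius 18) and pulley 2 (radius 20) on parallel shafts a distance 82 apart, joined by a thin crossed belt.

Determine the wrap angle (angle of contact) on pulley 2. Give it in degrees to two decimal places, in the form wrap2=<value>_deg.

wrap2=235.22_deg

crossed belt: β = asin((r1+r2)/C) = asin(38/82) = 27.6077°
wrap1 = wrap2 = π + 2β = 235.2153°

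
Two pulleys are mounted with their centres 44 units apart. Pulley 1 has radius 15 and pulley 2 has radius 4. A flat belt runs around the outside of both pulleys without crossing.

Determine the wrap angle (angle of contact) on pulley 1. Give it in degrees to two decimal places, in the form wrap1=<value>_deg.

wrap1=208.96_deg

open belt: β = asin((r2−r1)/C) = asin(-11/44) = -14.4775°
wrap1 = π − 2β = 208.9550°
wrap2 = π + 2β = 151.0450°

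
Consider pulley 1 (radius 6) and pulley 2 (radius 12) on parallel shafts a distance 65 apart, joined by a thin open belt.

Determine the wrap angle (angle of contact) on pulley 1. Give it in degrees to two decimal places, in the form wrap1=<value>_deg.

open belt: β = asin((r2−r1)/C) = asin(6/65) = 5.2964°
wrap1 = π − 2β = 169.4072°
wrap2 = π + 2β = 190.5928°

wrap1=169.41_deg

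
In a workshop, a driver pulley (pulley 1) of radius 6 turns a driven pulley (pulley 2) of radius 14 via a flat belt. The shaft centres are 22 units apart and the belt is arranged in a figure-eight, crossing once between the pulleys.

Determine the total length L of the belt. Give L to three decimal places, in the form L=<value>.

L=126.806

crossed belt: β = asin((r1+r2)/C) = asin(20/22) = 65.3800°
wrap1 = wrap2 = π + 2β = 310.7600°
tangent length = C·cosβ = 9.1652
L = (r1+r2)·wrap + 2·C·cosβ = 20·5.4238 + 2·9.1652 = 126.8060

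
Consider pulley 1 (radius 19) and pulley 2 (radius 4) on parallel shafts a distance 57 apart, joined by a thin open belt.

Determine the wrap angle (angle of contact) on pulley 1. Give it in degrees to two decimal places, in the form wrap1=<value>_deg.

wrap1=210.52_deg

open belt: β = asin((r2−r1)/C) = asin(-15/57) = -15.2575°
wrap1 = π − 2β = 210.5150°
wrap2 = π + 2β = 149.4850°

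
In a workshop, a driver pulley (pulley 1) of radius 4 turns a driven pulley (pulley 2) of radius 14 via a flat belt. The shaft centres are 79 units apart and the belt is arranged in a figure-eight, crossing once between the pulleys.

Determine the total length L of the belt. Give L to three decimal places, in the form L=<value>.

crossed belt: β = asin((r1+r2)/C) = asin(18/79) = 13.1704°
wrap1 = wrap2 = π + 2β = 206.3408°
tangent length = C·cosβ = 76.9220
L = (r1+r2)·wrap + 2·C·cosβ = 18·3.6013 + 2·76.9220 = 218.6680

L=218.668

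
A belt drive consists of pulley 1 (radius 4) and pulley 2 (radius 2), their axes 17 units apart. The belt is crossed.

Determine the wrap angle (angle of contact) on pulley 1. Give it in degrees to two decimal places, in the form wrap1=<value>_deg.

wrap1=221.33_deg

crossed belt: β = asin((r1+r2)/C) = asin(6/17) = 20.6673°
wrap1 = wrap2 = π + 2β = 221.3346°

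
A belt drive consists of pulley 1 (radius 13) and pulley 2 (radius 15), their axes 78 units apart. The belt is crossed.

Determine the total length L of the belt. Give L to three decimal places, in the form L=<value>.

L=254.128

crossed belt: β = asin((r1+r2)/C) = asin(28/78) = 21.0372°
wrap1 = wrap2 = π + 2β = 222.0744°
tangent length = C·cosβ = 72.8011
L = (r1+r2)·wrap + 2·C·cosβ = 28·3.8759 + 2·72.8011 = 254.1282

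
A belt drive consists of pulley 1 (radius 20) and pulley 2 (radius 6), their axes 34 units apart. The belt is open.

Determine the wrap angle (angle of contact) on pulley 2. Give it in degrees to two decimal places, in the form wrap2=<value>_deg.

wrap2=131.37_deg

open belt: β = asin((r2−r1)/C) = asin(-14/34) = -24.3157°
wrap1 = π − 2β = 228.6315°
wrap2 = π + 2β = 131.3685°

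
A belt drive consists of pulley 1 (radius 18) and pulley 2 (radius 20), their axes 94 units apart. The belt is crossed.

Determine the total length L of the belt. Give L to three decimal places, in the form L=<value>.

L=322.963

crossed belt: β = asin((r1+r2)/C) = asin(38/94) = 23.8445°
wrap1 = wrap2 = π + 2β = 227.6889°
tangent length = C·cosβ = 85.9767
L = (r1+r2)·wrap + 2·C·cosβ = 38·3.9739 + 2·85.9767 = 322.9625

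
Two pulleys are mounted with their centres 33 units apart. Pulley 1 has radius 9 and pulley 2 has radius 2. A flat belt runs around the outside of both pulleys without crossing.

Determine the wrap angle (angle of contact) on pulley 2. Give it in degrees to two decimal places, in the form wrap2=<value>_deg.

wrap2=155.51_deg

open belt: β = asin((r2−r1)/C) = asin(-7/33) = -12.2467°
wrap1 = π − 2β = 204.4934°
wrap2 = π + 2β = 155.5066°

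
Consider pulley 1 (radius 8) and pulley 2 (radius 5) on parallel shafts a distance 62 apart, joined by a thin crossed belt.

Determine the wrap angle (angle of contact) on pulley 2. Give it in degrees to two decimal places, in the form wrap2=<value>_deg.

wrap2=204.21_deg

crossed belt: β = asin((r1+r2)/C) = asin(13/62) = 12.1034°
wrap1 = wrap2 = π + 2β = 204.2069°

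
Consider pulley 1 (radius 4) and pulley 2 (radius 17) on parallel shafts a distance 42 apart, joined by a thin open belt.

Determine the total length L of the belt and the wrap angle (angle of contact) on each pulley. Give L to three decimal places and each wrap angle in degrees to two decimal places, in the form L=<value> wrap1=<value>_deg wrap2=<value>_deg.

open belt: β = asin((r2−r1)/C) = asin(13/42) = 18.0305°
wrap1 = π − 2β = 143.9389°
wrap2 = π + 2β = 216.0611°
tangent length = C·cosβ = 39.9375
L = r1·wrap1 + r2·wrap2 + 2·C·cosβ = 4·2.5122 + 17·3.7710 + 2·39.9375 = 154.0303

L=154.030 wrap1=143.94_deg wrap2=216.06_deg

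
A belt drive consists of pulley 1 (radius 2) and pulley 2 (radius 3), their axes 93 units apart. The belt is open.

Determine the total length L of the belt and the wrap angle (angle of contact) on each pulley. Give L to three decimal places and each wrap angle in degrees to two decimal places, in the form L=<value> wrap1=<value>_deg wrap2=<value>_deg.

open belt: β = asin((r2−r1)/C) = asin(1/93) = 0.6161°
wrap1 = π − 2β = 178.7678°
wrap2 = π + 2β = 181.2322°
tangent length = C·cosβ = 92.9946
L = r1·wrap1 + r2·wrap2 + 2·C·cosβ = 2·3.1201 + 3·3.1631 + 2·92.9946 = 201.7187

L=201.719 wrap1=178.77_deg wrap2=181.23_deg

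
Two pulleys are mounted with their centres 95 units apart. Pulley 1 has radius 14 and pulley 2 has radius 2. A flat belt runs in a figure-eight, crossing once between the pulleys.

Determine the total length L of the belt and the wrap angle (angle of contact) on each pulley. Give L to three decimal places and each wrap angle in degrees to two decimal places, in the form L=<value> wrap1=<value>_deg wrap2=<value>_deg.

L=242.967 wrap1=199.39_deg wrap2=199.39_deg

crossed belt: β = asin((r1+r2)/C) = asin(16/95) = 9.6960°
wrap1 = wrap2 = π + 2β = 199.3921°
tangent length = C·cosβ = 93.6429
L = (r1+r2)·wrap + 2·C·cosβ = 16·3.4800 + 2·93.6429 = 242.9666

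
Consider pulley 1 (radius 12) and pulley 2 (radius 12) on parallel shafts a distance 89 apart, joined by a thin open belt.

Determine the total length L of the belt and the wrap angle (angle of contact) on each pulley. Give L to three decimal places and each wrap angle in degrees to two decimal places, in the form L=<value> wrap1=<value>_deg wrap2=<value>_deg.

open belt: β = asin((r2−r1)/C) = asin(0/89) = 0.0000°
wrap1 = π − 2β = 180.0000°
wrap2 = π + 2β = 180.0000°
tangent length = C·cosβ = 89.0000
L = r1·wrap1 + r2·wrap2 + 2·C·cosβ = 12·3.1416 + 12·3.1416 + 2·89.0000 = 253.3982

L=253.398 wrap1=180.00_deg wrap2=180.00_deg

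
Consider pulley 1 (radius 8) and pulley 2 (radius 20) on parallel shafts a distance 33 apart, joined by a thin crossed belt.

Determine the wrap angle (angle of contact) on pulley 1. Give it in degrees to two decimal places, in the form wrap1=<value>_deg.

wrap1=296.09_deg

crossed belt: β = asin((r1+r2)/C) = asin(28/33) = 58.0473°
wrap1 = wrap2 = π + 2β = 296.0945°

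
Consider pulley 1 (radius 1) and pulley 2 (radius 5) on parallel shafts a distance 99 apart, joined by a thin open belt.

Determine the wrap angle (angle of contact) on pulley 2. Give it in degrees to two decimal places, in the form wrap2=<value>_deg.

open belt: β = asin((r2−r1)/C) = asin(4/99) = 2.3156°
wrap1 = π − 2β = 175.3688°
wrap2 = π + 2β = 184.6312°

wrap2=184.63_deg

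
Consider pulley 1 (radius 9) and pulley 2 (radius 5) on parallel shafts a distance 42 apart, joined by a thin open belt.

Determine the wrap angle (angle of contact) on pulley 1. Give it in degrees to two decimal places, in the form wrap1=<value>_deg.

open belt: β = asin((r2−r1)/C) = asin(-4/42) = -5.4650°
wrap1 = π − 2β = 190.9300°
wrap2 = π + 2β = 169.0700°

wrap1=190.93_deg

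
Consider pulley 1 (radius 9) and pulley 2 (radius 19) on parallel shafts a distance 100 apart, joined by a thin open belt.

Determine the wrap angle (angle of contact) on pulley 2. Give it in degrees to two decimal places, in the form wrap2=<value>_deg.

open belt: β = asin((r2−r1)/C) = asin(10/100) = 5.7392°
wrap1 = π − 2β = 168.5217°
wrap2 = π + 2β = 191.4783°

wrap2=191.48_deg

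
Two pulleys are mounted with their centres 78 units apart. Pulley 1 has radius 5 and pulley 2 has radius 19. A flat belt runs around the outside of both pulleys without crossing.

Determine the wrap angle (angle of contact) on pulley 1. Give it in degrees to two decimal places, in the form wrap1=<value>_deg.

wrap1=159.32_deg

open belt: β = asin((r2−r1)/C) = asin(14/78) = 10.3399°
wrap1 = π − 2β = 159.3202°
wrap2 = π + 2β = 200.6798°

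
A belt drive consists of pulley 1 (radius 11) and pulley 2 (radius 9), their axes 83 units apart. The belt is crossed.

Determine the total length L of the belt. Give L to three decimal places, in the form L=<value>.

crossed belt: β = asin((r1+r2)/C) = asin(20/83) = 13.9434°
wrap1 = wrap2 = π + 2β = 207.8869°
tangent length = C·cosβ = 80.5543
L = (r1+r2)·wrap + 2·C·cosβ = 20·3.6283 + 2·80.5543 = 233.6749

L=233.675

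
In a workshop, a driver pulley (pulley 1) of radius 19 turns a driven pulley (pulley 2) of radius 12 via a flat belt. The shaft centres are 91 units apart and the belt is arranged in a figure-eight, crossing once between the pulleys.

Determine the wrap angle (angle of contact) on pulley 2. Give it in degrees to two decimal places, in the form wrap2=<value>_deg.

wrap2=219.83_deg

crossed belt: β = asin((r1+r2)/C) = asin(31/91) = 19.9170°
wrap1 = wrap2 = π + 2β = 219.8341°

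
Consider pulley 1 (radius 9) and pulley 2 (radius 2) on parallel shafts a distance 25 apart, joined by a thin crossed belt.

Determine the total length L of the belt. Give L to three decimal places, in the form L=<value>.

crossed belt: β = asin((r1+r2)/C) = asin(11/25) = 26.1039°
wrap1 = wrap2 = π + 2β = 232.2078°
tangent length = C·cosβ = 22.4499
L = (r1+r2)·wrap + 2·C·cosβ = 11·4.0528 + 2·22.4499 = 89.4806

L=89.481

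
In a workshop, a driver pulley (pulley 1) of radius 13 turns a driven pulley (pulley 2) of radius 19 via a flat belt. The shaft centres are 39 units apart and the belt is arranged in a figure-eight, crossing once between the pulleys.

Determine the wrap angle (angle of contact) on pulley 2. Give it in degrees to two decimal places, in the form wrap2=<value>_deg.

crossed belt: β = asin((r1+r2)/C) = asin(32/39) = 55.1362°
wrap1 = wrap2 = π + 2β = 290.2723°

wrap2=290.27_deg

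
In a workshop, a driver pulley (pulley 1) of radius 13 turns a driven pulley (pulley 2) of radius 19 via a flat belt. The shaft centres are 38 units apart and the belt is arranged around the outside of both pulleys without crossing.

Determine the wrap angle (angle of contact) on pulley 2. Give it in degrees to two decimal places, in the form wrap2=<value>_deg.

wrap2=198.17_deg

open belt: β = asin((r2−r1)/C) = asin(6/38) = 9.0847°
wrap1 = π − 2β = 161.8306°
wrap2 = π + 2β = 198.1694°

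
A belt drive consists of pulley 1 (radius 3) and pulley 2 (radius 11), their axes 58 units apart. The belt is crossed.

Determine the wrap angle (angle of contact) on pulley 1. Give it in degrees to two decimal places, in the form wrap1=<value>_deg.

wrap1=207.94_deg

crossed belt: β = asin((r1+r2)/C) = asin(14/58) = 13.9680°
wrap1 = wrap2 = π + 2β = 207.9359°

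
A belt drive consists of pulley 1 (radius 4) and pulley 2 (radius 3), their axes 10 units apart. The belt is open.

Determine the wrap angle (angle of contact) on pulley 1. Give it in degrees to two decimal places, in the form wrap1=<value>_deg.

open belt: β = asin((r2−r1)/C) = asin(-1/10) = -5.7392°
wrap1 = π − 2β = 191.4783°
wrap2 = π + 2β = 168.5217°

wrap1=191.48_deg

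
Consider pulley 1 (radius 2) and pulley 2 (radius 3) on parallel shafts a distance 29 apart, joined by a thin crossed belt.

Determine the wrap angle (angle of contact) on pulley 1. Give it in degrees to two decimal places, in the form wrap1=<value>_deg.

wrap1=199.86_deg

crossed belt: β = asin((r1+r2)/C) = asin(5/29) = 9.9282°
wrap1 = wrap2 = π + 2β = 199.8564°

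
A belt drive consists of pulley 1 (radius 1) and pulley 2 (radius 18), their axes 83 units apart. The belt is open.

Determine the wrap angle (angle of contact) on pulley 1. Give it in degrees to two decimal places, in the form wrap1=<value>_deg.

open belt: β = asin((r2−r1)/C) = asin(17/83) = 11.8189°
wrap1 = π − 2β = 156.3622°
wrap2 = π + 2β = 203.6378°

wrap1=156.36_deg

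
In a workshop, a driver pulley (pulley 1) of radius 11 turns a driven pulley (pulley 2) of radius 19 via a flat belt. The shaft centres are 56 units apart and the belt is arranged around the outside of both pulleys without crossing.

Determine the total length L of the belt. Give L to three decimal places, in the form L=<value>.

open belt: β = asin((r2−r1)/C) = asin(8/56) = 8.2132°
wrap1 = π − 2β = 163.5736°
wrap2 = π + 2β = 196.4264°
tangent length = C·cosβ = 55.4256
L = r1·wrap1 + r2·wrap2 + 2·C·cosβ = 11·2.8549 + 19·3.4283 + 2·55.4256 = 207.3926

L=207.393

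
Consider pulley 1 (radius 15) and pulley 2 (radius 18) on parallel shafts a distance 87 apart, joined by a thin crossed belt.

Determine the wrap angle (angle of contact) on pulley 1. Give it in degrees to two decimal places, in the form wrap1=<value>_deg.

crossed belt: β = asin((r1+r2)/C) = asin(33/87) = 22.2910°
wrap1 = wrap2 = π + 2β = 224.5819°

wrap1=224.58_deg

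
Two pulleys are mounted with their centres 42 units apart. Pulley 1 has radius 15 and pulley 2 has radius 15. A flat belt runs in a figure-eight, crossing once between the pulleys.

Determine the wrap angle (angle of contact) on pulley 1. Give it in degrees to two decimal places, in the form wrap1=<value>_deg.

crossed belt: β = asin((r1+r2)/C) = asin(30/42) = 45.5847°
wrap1 = wrap2 = π + 2β = 271.1694°

wrap1=271.17_deg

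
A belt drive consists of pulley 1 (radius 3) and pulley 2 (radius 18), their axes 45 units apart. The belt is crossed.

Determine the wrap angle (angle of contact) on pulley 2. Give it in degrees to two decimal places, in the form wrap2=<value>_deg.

crossed belt: β = asin((r1+r2)/C) = asin(21/45) = 27.8181°
wrap1 = wrap2 = π + 2β = 235.6363°

wrap2=235.64_deg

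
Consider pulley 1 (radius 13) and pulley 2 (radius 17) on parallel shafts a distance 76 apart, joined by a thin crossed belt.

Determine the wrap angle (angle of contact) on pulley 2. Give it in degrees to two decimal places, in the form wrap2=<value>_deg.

wrap2=226.50_deg

crossed belt: β = asin((r1+r2)/C) = asin(30/76) = 23.2496°
wrap1 = wrap2 = π + 2β = 226.4991°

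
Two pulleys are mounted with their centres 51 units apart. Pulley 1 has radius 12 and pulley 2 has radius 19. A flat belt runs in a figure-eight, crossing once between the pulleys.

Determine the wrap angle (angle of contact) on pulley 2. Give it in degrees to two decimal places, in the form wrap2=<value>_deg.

wrap2=254.87_deg

crossed belt: β = asin((r1+r2)/C) = asin(31/51) = 37.4337°
wrap1 = wrap2 = π + 2β = 254.8674°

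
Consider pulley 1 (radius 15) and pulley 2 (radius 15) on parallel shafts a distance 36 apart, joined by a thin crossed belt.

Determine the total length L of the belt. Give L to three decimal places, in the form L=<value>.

L=193.154

crossed belt: β = asin((r1+r2)/C) = asin(30/36) = 56.4427°
wrap1 = wrap2 = π + 2β = 292.8854°
tangent length = C·cosβ = 19.8997
L = (r1+r2)·wrap + 2·C·cosβ = 30·5.1118 + 2·19.8997 = 193.1539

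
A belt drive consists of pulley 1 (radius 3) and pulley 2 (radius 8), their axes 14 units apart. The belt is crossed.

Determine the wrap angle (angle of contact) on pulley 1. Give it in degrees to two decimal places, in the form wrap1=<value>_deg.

crossed belt: β = asin((r1+r2)/C) = asin(11/14) = 51.7868°
wrap1 = wrap2 = π + 2β = 283.5736°

wrap1=283.57_deg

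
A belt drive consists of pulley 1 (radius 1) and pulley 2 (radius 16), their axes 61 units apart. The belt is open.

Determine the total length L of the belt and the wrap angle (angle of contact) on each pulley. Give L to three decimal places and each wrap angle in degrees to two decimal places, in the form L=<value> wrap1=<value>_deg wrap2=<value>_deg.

L=179.115 wrap1=151.53_deg wrap2=208.47_deg

open belt: β = asin((r2−r1)/C) = asin(15/61) = 14.2351°
wrap1 = π − 2β = 151.5298°
wrap2 = π + 2β = 208.4702°
tangent length = C·cosβ = 59.1270
L = r1·wrap1 + r2·wrap2 + 2·C·cosβ = 1·2.6447 + 16·3.6385 + 2·59.1270 = 179.1145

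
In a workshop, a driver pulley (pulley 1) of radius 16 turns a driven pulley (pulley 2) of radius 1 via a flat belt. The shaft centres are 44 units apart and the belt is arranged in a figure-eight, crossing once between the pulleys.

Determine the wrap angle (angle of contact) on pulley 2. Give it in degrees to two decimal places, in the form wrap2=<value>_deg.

crossed belt: β = asin((r1+r2)/C) = asin(17/44) = 22.7284°
wrap1 = wrap2 = π + 2β = 225.4568°

wrap2=225.46_deg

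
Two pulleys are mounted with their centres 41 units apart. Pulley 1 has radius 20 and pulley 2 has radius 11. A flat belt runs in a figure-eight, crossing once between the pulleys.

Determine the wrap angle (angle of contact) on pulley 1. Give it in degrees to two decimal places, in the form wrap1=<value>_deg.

wrap1=278.24_deg

crossed belt: β = asin((r1+r2)/C) = asin(31/41) = 49.1214°
wrap1 = wrap2 = π + 2β = 278.2427°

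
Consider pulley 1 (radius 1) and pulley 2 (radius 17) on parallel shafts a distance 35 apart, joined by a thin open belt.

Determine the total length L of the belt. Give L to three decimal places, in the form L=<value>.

open belt: β = asin((r2−r1)/C) = asin(16/35) = 27.2029°
wrap1 = π − 2β = 125.5942°
wrap2 = π + 2β = 234.4058°
tangent length = C·cosβ = 31.1288
L = r1·wrap1 + r2·wrap2 + 2·C·cosβ = 1·2.1920 + 17·4.0912 + 2·31.1288 = 133.9992

L=133.999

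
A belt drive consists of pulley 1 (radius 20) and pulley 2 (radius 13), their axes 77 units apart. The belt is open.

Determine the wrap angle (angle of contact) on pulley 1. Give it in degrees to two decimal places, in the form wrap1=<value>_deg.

wrap1=190.43_deg

open belt: β = asin((r2−r1)/C) = asin(-7/77) = -5.2159°
wrap1 = π − 2β = 190.4318°
wrap2 = π + 2β = 169.5682°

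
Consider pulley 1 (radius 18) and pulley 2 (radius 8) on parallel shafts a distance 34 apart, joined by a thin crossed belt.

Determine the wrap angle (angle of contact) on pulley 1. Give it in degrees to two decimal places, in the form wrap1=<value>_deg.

wrap1=279.76_deg

crossed belt: β = asin((r1+r2)/C) = asin(26/34) = 49.8808°
wrap1 = wrap2 = π + 2β = 279.7617°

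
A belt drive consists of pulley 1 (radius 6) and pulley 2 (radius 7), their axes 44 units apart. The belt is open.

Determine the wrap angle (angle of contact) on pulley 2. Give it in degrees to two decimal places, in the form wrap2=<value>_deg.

open belt: β = asin((r2−r1)/C) = asin(1/44) = 1.3023°
wrap1 = π − 2β = 177.3954°
wrap2 = π + 2β = 182.6046°

wrap2=182.60_deg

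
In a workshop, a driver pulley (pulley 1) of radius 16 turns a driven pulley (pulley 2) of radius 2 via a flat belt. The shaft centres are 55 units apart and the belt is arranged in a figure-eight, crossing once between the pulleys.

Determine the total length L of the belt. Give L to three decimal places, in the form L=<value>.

crossed belt: β = asin((r1+r2)/C) = asin(18/55) = 19.1033°
wrap1 = wrap2 = π + 2β = 218.2066°
tangent length = C·cosβ = 51.9711
L = (r1+r2)·wrap + 2·C·cosβ = 18·3.8084 + 2·51.9711 = 172.4939

L=172.494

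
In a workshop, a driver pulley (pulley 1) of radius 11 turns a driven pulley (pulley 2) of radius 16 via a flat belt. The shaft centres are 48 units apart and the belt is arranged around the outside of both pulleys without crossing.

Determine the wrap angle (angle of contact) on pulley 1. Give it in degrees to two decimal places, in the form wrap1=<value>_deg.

wrap1=168.04_deg

open belt: β = asin((r2−r1)/C) = asin(5/48) = 5.9792°
wrap1 = π − 2β = 168.0417°
wrap2 = π + 2β = 191.9583°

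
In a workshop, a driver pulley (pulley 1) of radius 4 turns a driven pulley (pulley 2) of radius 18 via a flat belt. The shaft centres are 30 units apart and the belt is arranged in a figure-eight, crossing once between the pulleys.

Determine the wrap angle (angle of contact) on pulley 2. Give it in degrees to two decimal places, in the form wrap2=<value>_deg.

crossed belt: β = asin((r1+r2)/C) = asin(22/30) = 47.1666°
wrap1 = wrap2 = π + 2β = 274.3331°

wrap2=274.33_deg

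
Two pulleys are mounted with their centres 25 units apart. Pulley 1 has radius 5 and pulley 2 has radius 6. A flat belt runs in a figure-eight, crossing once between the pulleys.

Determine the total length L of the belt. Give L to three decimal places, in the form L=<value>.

crossed belt: β = asin((r1+r2)/C) = asin(11/25) = 26.1039°
wrap1 = wrap2 = π + 2β = 232.2078°
tangent length = C·cosβ = 22.4499
L = (r1+r2)·wrap + 2·C·cosβ = 11·4.0528 + 2·22.4499 = 89.4806

L=89.481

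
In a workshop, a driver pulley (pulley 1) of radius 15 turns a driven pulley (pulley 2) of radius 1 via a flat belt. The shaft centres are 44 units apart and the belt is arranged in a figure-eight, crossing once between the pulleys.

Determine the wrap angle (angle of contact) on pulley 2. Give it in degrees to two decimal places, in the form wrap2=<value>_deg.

wrap2=222.65_deg

crossed belt: β = asin((r1+r2)/C) = asin(16/44) = 21.3237°
wrap1 = wrap2 = π + 2β = 222.6474°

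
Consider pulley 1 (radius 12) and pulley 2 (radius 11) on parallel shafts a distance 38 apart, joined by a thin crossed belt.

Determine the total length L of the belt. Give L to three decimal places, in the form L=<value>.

crossed belt: β = asin((r1+r2)/C) = asin(23/38) = 37.2478°
wrap1 = wrap2 = π + 2β = 254.4956°
tangent length = C·cosβ = 30.2490
L = (r1+r2)·wrap + 2·C·cosβ = 23·4.4418 + 2·30.2490 = 162.6590

L=162.659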